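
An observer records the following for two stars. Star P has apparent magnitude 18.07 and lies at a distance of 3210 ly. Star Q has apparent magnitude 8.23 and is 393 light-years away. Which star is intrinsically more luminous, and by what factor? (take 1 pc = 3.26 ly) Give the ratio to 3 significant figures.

Star P: d = 3210 ly / 3.26 = 984.7 pc
Star P: M = m − 5 log₁₀ d + 5 = 18.07 − 5·2.9933 + 5 = 8.104
Star Q: d = 393 ly / 3.26 = 120.6 pc
Star Q: M = m − 5 log₁₀ d + 5 = 8.23 − 5·2.0812 + 5 = 2.824
ΔM = M_P − M_Q = 8.104 − (2.824) = 5.279; smaller M is more luminous → Star Q.
L ratio = 10^(0.4 |ΔM|) = 10^2.112 = 129.4

Star Q is more luminous, by a factor of 129.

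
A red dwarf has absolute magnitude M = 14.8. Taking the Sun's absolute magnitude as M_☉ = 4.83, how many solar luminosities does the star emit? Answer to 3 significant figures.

M − M_☉ = 14.8 − 4.83 = 9.970
L/L_☉ = 10^(−0.4 (M − M_☉)) = 10^-3.988 = 1.028×10^-4

L/L_☉ ≈ 1.03×10^-4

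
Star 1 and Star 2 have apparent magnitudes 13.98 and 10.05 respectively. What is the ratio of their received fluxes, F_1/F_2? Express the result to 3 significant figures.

F_1/F_2 ≈ 0.0268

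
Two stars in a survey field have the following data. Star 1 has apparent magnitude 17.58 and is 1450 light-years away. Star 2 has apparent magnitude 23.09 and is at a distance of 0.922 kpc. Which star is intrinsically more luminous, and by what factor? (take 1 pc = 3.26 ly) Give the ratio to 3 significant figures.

Star 1: d = 1450 ly / 3.26 = 444.8 pc
Star 1: M = m − 5 log₁₀ d + 5 = 17.58 − 5·2.6482 + 5 = 9.339
Star 2: d = 0.922 kpc = 922.0 pc
Star 2: M = m − 5 log₁₀ d + 5 = 23.09 − 5·2.9647 + 5 = 13.266
ΔM = M_1 − M_2 = 9.339 − (13.266) = -3.927; smaller M is more luminous → Star 1.
L ratio = 10^(0.4 |ΔM|) = 10^1.571 = 37.23

Star 1 is more luminous, by a factor of 37.2.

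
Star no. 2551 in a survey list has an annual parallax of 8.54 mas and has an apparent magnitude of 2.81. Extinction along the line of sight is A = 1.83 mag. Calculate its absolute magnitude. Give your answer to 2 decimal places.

M ≈ -4.36

p = 8.54 mas = 8.54×10^-3″ → d = 1/p = 117.1 pc
5 log₁₀(d/10 pc) = 5 log₁₀(117.1) − 5 = 5.343
M = m − 5 log₁₀(d/10) − A = 2.81 − 5.343 − 1.83 = -4.363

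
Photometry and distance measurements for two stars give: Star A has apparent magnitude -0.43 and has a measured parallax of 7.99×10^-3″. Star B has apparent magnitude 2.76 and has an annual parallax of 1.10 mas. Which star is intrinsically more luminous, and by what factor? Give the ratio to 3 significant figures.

Star A: d = 1/p = 1/7.99×10^-3″ = 125.2 pc
Star A: M = m − 5 log₁₀ d + 5 = -0.43 − 5·2.0975 + 5 = -5.917
Star B: p = 1.10 mas = 1.10×10^-3″ → d = 1/p = 909.1 pc
Star B: M = m − 5 log₁₀ d + 5 = 2.76 − 5·2.9586 + 5 = -7.033
ΔM = M_A − M_B = -5.917 − (-7.033) = 1.116; smaller M is more luminous → Star B.
L ratio = 10^(0.4 |ΔM|) = 10^0.446 = 2.795

Star B is more luminous, by a factor of 2.79.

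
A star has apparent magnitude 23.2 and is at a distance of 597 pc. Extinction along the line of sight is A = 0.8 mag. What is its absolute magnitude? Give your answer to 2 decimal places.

5 log₁₀(d/10 pc) = 5 log₁₀(597.0) − 5 = 8.880
M = m − 5 log₁₀(d/10) − A = 23.2 − 8.880 − 0.8 = 13.520

M ≈ 13.52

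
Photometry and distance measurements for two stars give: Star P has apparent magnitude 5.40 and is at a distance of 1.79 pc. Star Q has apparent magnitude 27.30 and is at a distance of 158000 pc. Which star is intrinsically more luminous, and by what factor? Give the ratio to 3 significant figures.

Star Q is more luminous, by a factor of 13.5.

Star P: M = m − 5 log₁₀ d + 5 = 5.40 − 5·0.2529 + 5 = 9.136
Star Q: M = m − 5 log₁₀ d + 5 = 27.30 − 5·5.1987 + 5 = 6.307
ΔM = M_P − M_Q = 9.136 − (6.307) = 2.829; smaller M is more luminous → Star Q.
L ratio = 10^(0.4 |ΔM|) = 10^1.132 = 13.54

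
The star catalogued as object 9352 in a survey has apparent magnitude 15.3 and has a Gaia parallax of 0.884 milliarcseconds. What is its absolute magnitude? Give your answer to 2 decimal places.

M ≈ 5.03

p = 0.884 mas = 8.84×10^-4″ → d = 1/p = 1131 pc
5 log₁₀(d/10 pc) = 5 log₁₀(1131) − 5 = 10.268
M = m − 5 log₁₀(d/10) = 15.3 − 10.268 = 5.032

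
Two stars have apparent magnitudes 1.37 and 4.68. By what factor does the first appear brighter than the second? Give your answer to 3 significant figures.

21.1

Magnitude difference = -3.31
Flux ratio = 10^(−0.4 Δm) = 10^(−0.4 × -3.31) = 10^1.324 = 21.09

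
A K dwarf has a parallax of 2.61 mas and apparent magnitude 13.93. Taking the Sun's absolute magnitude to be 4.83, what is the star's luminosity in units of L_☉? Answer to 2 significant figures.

L/L_☉ ≈ 0.34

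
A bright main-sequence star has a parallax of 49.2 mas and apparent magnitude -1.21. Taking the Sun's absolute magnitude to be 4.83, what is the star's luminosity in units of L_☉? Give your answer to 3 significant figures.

d = 1/p = 1000/49.2 mas = 20.33 pc
M = m − 5 log₁₀ d + 5 = -1.21 − 5·1.3080 + 5 = -2.750
M − M_☉ = -2.750 − 4.83 = -7.580
L/L_☉ = 10^(−0.4 × -7.580) = 1077

L/L_☉ ≈ 1080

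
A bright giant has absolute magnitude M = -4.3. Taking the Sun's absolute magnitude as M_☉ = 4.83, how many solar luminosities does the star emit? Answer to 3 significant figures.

L/L_☉ ≈ 4490

M − M_☉ = -4.3 − 4.83 = -9.130
L/L_☉ = 10^(−0.4 (M − M_☉)) = 10^3.652 = 4487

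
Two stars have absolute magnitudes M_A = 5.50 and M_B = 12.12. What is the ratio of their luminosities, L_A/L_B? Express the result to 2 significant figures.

ΔM = M_A − M_B = -6.62
L_A/L_B = 10^(−0.4 ΔM) = 10^2.648 = 444.6

L_A/L_B ≈ 440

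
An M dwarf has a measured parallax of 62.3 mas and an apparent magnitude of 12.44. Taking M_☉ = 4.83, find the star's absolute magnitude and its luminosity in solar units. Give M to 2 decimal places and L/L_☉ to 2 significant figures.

d = 1/p = 1000/62.3 mas = 16.05 pc
M = m − 5 log₁₀ d + 5 = 12.44 − 5·1.2055 + 5 = 11.412
M − M_☉ = 11.412 − 4.83 = 6.582
L/L_☉ = 10^(−0.4 × 6.582) = 2.328×10^-3

M ≈ 11.41; L/L_☉ ≈ 2.3×10^-3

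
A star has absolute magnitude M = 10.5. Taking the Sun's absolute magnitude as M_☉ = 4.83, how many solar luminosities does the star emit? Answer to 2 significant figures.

L/L_☉ ≈ 5.4×10^-3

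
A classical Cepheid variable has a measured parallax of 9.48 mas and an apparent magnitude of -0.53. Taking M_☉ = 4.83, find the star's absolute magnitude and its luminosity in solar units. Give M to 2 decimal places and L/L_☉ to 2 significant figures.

d = 1/p = 1000/9.48 mas = 105.5 pc
M = m − 5 log₁₀ d + 5 = -0.53 − 5·2.0232 + 5 = -5.646
M − M_☉ = -5.646 − 4.83 = -10.476
L/L_☉ = 10^(−0.4 × -10.476) = 15500

M ≈ -5.65; L/L_☉ ≈ 16000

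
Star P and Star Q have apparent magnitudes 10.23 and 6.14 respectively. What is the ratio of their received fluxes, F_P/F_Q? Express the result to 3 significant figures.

Magnitude difference = 4.09
Flux ratio = 10^(−0.4 Δm) = 10^(−0.4 × 4.09) = 10^-1.636 = 0.02312

F_P/F_Q ≈ 0.0231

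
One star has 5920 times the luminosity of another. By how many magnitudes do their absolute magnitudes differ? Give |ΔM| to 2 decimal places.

|ΔM| ≈ 9.43

Pogson: ΔM = −2.5 log₁₀(ratio) = −2.5 log₁₀(5920) = −2.5 × 3.7723 = -9.431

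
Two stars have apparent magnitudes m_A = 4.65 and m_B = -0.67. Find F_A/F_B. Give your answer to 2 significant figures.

F_A/F_B ≈ 7.4×10^-3

Δm = 4.65 − (-0.67) = 5.32
Flux ratio = 10^(−0.4 Δm) = 10^(−0.4 × 5.32) = 10^-2.128 = 7.447×10^-3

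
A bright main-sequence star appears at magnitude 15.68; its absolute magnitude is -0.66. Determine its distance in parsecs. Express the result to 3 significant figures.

μ = m − M = 16.340
m − M = 5 log₁₀ d − 5
log₁₀ d = (m − M)/5 + 1 = 4.2680
d = 10^4.2680 = 18540 pc

d ≈ 18500 pc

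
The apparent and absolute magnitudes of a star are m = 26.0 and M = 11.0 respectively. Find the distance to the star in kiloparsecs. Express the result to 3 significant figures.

Distance modulus: m − M = 26.0 − (11.0) = 15.000
m − M = 5 log₁₀ d − 5
log₁₀ d = (m − M)/5 + 1 = 4.0000
d = 10^4.0000 = 10000 pc
= 10.00 kpc

d ≈ 10.0 kpc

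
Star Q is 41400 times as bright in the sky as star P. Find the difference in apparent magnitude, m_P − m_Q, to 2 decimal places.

m_P − m_Q ≈ 11.54

Pogson: Δm = −2.5 log₁₀(ratio) = −2.5 log₁₀(41400) = −2.5 × 4.6170 = -11.543
Star Q is brighter so has the smaller magnitude: m_P − m_Q is positive.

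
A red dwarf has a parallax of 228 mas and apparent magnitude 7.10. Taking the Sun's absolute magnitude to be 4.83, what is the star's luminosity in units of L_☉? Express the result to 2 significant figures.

d = 1/p = 1000/228 mas = 4.386 pc
M = m − 5 log₁₀ d + 5 = 7.10 − 5·0.6421 + 5 = 8.890
M − M_☉ = 8.890 − 4.83 = 4.060
L/L_☉ = 10^(−0.4 × 4.060) = 0.02378

L/L_☉ ≈ 0.024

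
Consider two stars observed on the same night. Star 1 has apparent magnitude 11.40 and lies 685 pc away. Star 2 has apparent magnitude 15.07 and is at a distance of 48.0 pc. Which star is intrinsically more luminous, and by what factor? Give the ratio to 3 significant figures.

Star 1 is more luminous, by a factor of 5980.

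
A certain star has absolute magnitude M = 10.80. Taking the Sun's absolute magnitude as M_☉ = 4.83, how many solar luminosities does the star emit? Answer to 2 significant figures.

L/L_☉ ≈ 4.1×10^-3

M − M_☉ = 10.80 − 4.83 = 5.970
L/L_☉ = 10^(−0.4 (M − M_☉)) = 10^-2.388 = 4.093×10^-3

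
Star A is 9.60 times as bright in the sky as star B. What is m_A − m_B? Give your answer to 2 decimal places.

m_A − m_B ≈ -2.46

Pogson: Δm = −2.5 log₁₀(ratio) = −2.5 log₁₀(9.60) = −2.5 × 0.9823 = -2.456
Star A is brighter, so it has the smaller magnitude: the difference is negative.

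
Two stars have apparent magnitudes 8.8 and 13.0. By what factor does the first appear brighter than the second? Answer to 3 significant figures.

47.9

Magnitude difference = -4.2
Flux ratio = 10^(−0.4 Δm) = 10^(−0.4 × -4.2) = 10^1.680 = 47.86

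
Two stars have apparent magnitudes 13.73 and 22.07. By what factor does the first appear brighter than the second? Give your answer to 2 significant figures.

2200

Δm = 13.73 − (22.07) = -8.34
Flux ratio = 10^(−0.4 Δm) = 10^(−0.4 × -8.34) = 10^3.336 = 2168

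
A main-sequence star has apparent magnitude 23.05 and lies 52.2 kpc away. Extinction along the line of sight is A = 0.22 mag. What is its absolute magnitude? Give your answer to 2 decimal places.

d = 52.2 kpc = 52200 pc
5 log₁₀(d/10 pc) = 5 log₁₀(52200) − 5 = 18.588
M = m − 5 log₁₀(d/10) − A = 23.05 − 18.588 − 0.22 = 4.242

M ≈ 4.24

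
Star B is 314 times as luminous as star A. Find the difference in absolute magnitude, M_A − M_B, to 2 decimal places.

Pogson: ΔM = −2.5 log₁₀(ratio) = −2.5 log₁₀(314) = −2.5 × 2.4969 = -6.242
Star B is brighter so has the smaller magnitude: M_A − M_B is positive.

M_A − M_B ≈ 6.24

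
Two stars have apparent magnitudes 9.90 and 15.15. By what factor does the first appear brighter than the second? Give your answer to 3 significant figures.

126

Magnitude difference = -5.25
Flux ratio = 10^(−0.4 Δm) = 10^(−0.4 × -5.25) = 10^2.100 = 125.9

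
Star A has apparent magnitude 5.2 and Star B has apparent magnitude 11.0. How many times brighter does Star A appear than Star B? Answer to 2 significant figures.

210

Magnitude difference = -5.8
Flux ratio = 10^(−0.4 Δm) = 10^(−0.4 × -5.8) = 10^2.320 = 208.9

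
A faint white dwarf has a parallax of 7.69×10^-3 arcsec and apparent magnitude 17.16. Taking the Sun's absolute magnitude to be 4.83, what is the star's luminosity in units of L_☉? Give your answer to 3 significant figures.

d = 1/p = 1/7.69×10^-3″ = 130.0 pc
M = m − 5 log₁₀ d + 5 = 17.16 − 5·2.1141 + 5 = 11.590
M − M_☉ = 11.590 − 4.83 = 6.760
L/L_☉ = 10^(−0.4 × 6.760) = 1.978×10^-3

L/L_☉ ≈ 1.98×10^-3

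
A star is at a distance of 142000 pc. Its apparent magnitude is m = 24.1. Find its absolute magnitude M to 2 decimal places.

5 log₁₀(d/10 pc) = 5 log₁₀(142000) − 5 = 20.761
M = m − 5 log₁₀(d/10) = 24.1 − 20.761 = 3.339

M ≈ 3.34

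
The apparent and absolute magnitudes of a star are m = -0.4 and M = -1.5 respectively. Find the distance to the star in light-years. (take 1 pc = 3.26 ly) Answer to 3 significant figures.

μ = m − M = 1.100
m − M = 5 log₁₀ d − 5
log₁₀ d = (m − M)/5 + 1 = 1.2200
d = 10^1.2200 = 16.60 pc
= 54.10 ly

d ≈ 54.1 ly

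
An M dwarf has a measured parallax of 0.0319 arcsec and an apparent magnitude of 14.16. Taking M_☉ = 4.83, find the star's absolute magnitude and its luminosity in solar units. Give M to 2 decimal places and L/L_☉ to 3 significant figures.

M ≈ 11.68; L/L_☉ ≈ 1.82×10^-3

d = 1/p = 1/0.0319″ = 31.35 pc
M = m − 5 log₁₀ d + 5 = 14.16 − 5·1.4962 + 5 = 11.679
M − M_☉ = 11.679 − 4.83 = 6.849
L/L_☉ = 10^(−0.4 × 6.849) = 1.821×10^-3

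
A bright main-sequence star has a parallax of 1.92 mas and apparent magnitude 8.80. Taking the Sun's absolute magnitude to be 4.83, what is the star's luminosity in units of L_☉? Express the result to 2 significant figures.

d = 1/p = 1000/1.92 mas = 520.8 pc
M = m − 5 log₁₀ d + 5 = 8.80 − 5·2.7167 + 5 = 0.217
M − M_☉ = 0.217 − 4.83 = -4.613
L/L_☉ = 10^(−0.4 × -4.613) = 70.05

L/L_☉ ≈ 70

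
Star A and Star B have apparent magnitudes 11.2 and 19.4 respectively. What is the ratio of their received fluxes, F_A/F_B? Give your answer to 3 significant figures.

Δm = 11.2 − (19.4) = -8.2
Flux ratio = 10^(−0.4 Δm) = 10^(−0.4 × -8.2) = 10^3.280 = 1905

F_A/F_B ≈ 1910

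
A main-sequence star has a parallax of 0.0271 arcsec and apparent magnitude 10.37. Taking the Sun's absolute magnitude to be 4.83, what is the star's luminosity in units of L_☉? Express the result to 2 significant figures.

L/L_☉ ≈ 0.083

d = 1/p = 1/0.0271″ = 36.90 pc
M = m − 5 log₁₀ d + 5 = 10.37 − 5·1.5670 + 5 = 7.535
M − M_☉ = 7.535 − 4.83 = 2.705
L/L_☉ = 10^(−0.4 × 2.705) = 0.08281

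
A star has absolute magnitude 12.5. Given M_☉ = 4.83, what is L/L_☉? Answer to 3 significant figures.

L/L_☉ ≈ 8.55×10^-4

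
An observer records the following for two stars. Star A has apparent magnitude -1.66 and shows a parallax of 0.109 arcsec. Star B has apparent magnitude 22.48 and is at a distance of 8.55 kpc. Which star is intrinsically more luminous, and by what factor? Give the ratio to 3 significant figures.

Star A is more luminous, by a factor of 5210.

Star A: d = 1/p = 1/0.109″ = 9.174 pc
Star A: M = m − 5 log₁₀ d + 5 = -1.66 − 5·0.9626 + 5 = -1.473
Star B: d = 8.55 kpc = 8550 pc
Star B: M = m − 5 log₁₀ d + 5 = 22.48 − 5·3.9320 + 5 = 7.820
ΔM = M_A − M_B = -1.473 − (7.820) = -9.293; smaller M is more luminous → Star A.
L ratio = 10^(0.4 |ΔM|) = 10^3.717 = 5215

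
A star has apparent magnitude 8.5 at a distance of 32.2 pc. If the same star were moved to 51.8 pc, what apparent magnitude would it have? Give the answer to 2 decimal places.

m ≈ 9.53

Flux ∝ 1/d², so Δm = 5 log₁₀(d₂/d₁) = 5 log₁₀(51.8/32.2) = 1.032
m₂ = m₁ + Δm = 8.5 + (1.032) = 9.532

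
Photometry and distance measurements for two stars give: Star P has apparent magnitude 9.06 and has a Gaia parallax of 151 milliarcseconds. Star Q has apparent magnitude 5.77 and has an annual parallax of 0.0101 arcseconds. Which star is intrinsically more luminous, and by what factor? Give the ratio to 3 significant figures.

Star P: p = 151 mas = 0.151″ → d = 1/p = 6.623 pc
Star P: M = m − 5 log₁₀ d + 5 = 9.06 − 5·0.8210 + 5 = 9.955
Star Q: d = 1/p = 1/0.0101″ = 99.01 pc
Star Q: M = m − 5 log₁₀ d + 5 = 5.77 − 5·1.9957 + 5 = 0.792
ΔM = M_P − M_Q = 9.955 − (0.792) = 9.163; smaller M is more luminous → Star Q.
L ratio = 10^(0.4 |ΔM|) = 10^3.665 = 4627

Star Q is more luminous, by a factor of 4630.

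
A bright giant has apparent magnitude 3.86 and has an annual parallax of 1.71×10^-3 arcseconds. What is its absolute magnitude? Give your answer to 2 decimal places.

M ≈ -4.98

d = 1/p = 1/1.71×10^-3″ = 584.8 pc
5 log₁₀(d/10 pc) = 5 log₁₀(584.8) − 5 = 8.835
M = m − 5 log₁₀(d/10) = 3.86 − 8.835 = -4.975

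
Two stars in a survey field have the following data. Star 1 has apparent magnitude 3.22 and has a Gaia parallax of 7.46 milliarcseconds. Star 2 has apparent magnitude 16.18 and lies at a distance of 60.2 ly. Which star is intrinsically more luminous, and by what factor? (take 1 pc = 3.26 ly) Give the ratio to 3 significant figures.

Star 1 is more luminous, by a factor of 8.05×10^6.

Star 1: p = 7.46 mas = 7.46×10^-3″ → d = 1/p = 134.0 pc
Star 1: M = m − 5 log₁₀ d + 5 = 3.22 − 5·2.1273 + 5 = -2.416
Star 2: d = 60.2 ly / 3.26 = 18.47 pc
Star 2: M = m − 5 log₁₀ d + 5 = 16.18 − 5·1.2664 + 5 = 14.848
ΔM = M_1 − M_2 = -2.416 − (14.848) = -17.264; smaller M is more luminous → Star 1.
L ratio = 10^(0.4 |ΔM|) = 10^6.906 = 8.049×10^6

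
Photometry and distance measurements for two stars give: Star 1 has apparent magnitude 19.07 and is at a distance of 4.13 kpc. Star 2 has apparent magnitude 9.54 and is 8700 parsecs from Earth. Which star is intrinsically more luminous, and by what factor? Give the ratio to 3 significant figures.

Star 1: d = 4.13 kpc = 4130 pc
Star 1: M = m − 5 log₁₀ d + 5 = 19.07 − 5·3.6160 + 5 = 5.990
Star 2: M = m − 5 log₁₀ d + 5 = 9.54 − 5·3.9395 + 5 = -5.158
ΔM = M_1 − M_2 = 5.990 − (-5.158) = 11.148; smaller M is more luminous → Star 2.
L ratio = 10^(0.4 |ΔM|) = 10^4.459 = 28780

Star 2 is more luminous, by a factor of 28800.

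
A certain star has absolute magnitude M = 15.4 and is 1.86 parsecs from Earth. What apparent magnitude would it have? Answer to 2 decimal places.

m ≈ 11.75

m = M + 5 log₁₀ d − 5 = 15.4 + 5·0.2695 − 5 = 11.748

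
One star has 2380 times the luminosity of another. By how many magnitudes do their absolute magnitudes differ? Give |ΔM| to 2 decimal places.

Pogson: ΔM = −2.5 log₁₀(ratio) = −2.5 log₁₀(2380) = −2.5 × 3.3766 = -8.441

|ΔM| ≈ 8.44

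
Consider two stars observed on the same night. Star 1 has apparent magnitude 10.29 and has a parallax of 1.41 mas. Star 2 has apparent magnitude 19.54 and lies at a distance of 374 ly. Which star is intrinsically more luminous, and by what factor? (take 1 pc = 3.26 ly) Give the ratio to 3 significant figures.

Star 1 is more luminous, by a factor of 192000.

Star 1: p = 1.41 mas = 1.41×10^-3″ → d = 1/p = 709.2 pc
Star 1: M = m − 5 log₁₀ d + 5 = 10.29 − 5·2.8508 + 5 = 1.036
Star 2: d = 374 ly / 3.26 = 114.7 pc
Star 2: M = m − 5 log₁₀ d + 5 = 19.54 − 5·2.0597 + 5 = 14.242
ΔM = M_1 − M_2 = 1.036 − (14.242) = -13.206; smaller M is more luminous → Star 1.
L ratio = 10^(0.4 |ΔM|) = 10^5.282 = 191500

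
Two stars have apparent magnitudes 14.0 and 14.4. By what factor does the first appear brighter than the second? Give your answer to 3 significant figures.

1.45

Δm = 14.0 − (14.4) = -0.4
Flux ratio = 10^(−0.4 Δm) = 10^(−0.4 × -0.4) = 10^0.160 = 1.445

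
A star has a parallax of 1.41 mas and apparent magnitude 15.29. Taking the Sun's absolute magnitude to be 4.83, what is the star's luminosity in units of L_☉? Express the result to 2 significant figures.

d = 1/p = 1000/1.41 mas = 709.2 pc
M = m − 5 log₁₀ d + 5 = 15.29 − 5·2.8508 + 5 = 6.036
M − M_☉ = 6.036 − 4.83 = 1.206
L/L_☉ = 10^(−0.4 × 1.206) = 0.3293

L/L_☉ ≈ 0.33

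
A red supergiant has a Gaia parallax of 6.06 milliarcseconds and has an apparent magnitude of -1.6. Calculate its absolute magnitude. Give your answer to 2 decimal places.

M ≈ -7.69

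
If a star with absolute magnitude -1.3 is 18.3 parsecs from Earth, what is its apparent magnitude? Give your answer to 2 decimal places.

m = M + 5 log₁₀ d − 5 = -1.3 + 5·1.2625 − 5 = 0.012

m ≈ 0.01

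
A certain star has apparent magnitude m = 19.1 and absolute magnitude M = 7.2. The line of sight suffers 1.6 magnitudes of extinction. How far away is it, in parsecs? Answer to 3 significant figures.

d ≈ 1150 pc

m − M = 5 log₁₀(d/10 pc) + A  ⇒  19.1 − (7.2) − 1.6 = 5 log₁₀(d/10)
10.300 = 5 log₁₀(d/10)
log₁₀ d = (m − M − A)/5 + 1 = 3.0600
d = 10^3.0600 = 1148 pc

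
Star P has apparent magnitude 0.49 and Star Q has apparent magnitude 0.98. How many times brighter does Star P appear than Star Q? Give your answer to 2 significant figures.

Δm = 0.49 − (0.98) = -0.49
Flux ratio = 10^(−0.4 Δm) = 10^(−0.4 × -0.49) = 10^0.196 = 1.570

1.6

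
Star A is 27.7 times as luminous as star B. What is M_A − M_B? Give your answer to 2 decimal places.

Pogson: ΔM = −2.5 log₁₀(ratio) = −2.5 log₁₀(27.7) = −2.5 × 1.4425 = -3.606
Star A is brighter, so it has the smaller magnitude: the difference is negative.

M_A − M_B ≈ -3.61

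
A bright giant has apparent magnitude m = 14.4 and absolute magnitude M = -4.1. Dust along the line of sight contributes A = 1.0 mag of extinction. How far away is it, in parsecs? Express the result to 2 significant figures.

d ≈ 32000 pc

m − M = 5 log₁₀(d/10 pc) + A  ⇒  14.4 − (-4.1) − 1.0 = 5 log₁₀(d/10)
17.500 = 5 log₁₀(d/10)
log₁₀ d = (m − M − A)/5 + 1 = 4.5000
d = 10^4.5000 = 31620 pc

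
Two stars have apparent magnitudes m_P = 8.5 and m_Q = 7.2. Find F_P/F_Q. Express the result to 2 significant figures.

F_P/F_Q ≈ 0.30

Δm = 8.5 − (7.2) = 1.3
Flux ratio = 10^(−0.4 Δm) = 10^(−0.4 × 1.3) = 10^-0.520 = 0.3020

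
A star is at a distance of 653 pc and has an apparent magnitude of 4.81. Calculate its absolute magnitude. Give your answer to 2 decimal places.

5 log₁₀(d/10 pc) = 5 log₁₀(653.0) − 5 = 9.075
M = m − 5 log₁₀(d/10) = 4.81 − 9.075 = -4.265

M ≈ -4.26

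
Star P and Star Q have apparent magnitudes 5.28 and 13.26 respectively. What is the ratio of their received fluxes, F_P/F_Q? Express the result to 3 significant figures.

F_P/F_Q ≈ 1560

Δm = 5.28 − (13.26) = -7.98
Flux ratio = 10^(−0.4 Δm) = 10^(−0.4 × -7.98) = 10^3.192 = 1556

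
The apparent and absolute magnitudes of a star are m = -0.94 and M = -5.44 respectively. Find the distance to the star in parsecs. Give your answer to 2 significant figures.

d ≈ 79 pc

μ = m − M = 4.500
m − M = 5 log₁₀ d − 5
log₁₀ d = (m − M)/5 + 1 = 1.9000
d = 10^1.9000 = 79.43 pc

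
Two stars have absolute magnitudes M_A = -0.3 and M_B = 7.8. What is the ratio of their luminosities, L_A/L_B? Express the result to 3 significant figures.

L_A/L_B ≈ 1740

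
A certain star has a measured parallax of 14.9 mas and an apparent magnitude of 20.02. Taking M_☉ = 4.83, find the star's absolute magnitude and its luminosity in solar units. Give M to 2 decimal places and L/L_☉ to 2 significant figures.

M ≈ 15.89; L/L_☉ ≈ 3.8×10^-5

d = 1/p = 1000/14.9 mas = 67.11 pc
M = m − 5 log₁₀ d + 5 = 20.02 − 5·1.8268 + 5 = 15.886
M − M_☉ = 15.886 − 4.83 = 11.056
L/L_☉ = 10^(−0.4 × 11.056) = 3.781×10^-5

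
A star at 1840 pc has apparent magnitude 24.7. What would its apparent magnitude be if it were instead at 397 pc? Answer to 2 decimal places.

m ≈ 21.37

Flux ∝ 1/d², so Δm = 5 log₁₀(d₂/d₁) = 5 log₁₀(397/1840) = -3.330
m₂ = m₁ + Δm = 24.7 + (-3.330) = 21.370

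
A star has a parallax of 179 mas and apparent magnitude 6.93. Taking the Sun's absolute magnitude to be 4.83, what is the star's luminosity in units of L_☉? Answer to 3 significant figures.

L/L_☉ ≈ 0.0451

d = 1/p = 1000/179 mas = 5.587 pc
M = m − 5 log₁₀ d + 5 = 6.93 − 5·0.7471 + 5 = 8.194
M − M_☉ = 8.194 − 4.83 = 3.364
L/L_☉ = 10^(−0.4 × 3.364) = 0.04511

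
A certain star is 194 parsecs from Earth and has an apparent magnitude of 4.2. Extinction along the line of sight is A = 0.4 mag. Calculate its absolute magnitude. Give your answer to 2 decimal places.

M ≈ -2.64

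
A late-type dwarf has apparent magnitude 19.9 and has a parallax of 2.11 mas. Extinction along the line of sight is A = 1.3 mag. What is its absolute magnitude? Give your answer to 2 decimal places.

M ≈ 10.22

p = 2.11 mas = 2.11×10^-3″ → d = 1/p = 473.9 pc
5 log₁₀(d/10 pc) = 5 log₁₀(473.9) − 5 = 8.379
M = m − 5 log₁₀(d/10) − A = 19.9 − 8.379 − 1.3 = 10.221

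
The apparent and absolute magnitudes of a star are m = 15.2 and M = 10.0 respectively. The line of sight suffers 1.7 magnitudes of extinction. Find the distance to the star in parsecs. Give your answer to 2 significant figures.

d ≈ 50 pc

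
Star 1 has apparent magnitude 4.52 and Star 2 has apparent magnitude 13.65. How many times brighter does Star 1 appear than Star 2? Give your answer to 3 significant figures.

4490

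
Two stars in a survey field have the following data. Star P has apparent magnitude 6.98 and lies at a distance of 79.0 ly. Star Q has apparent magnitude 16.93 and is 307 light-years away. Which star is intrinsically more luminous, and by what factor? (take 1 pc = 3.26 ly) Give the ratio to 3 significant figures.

Star P: d = 79.0 ly / 3.26 = 24.23 pc
Star P: M = m − 5 log₁₀ d + 5 = 6.98 − 5·1.3844 + 5 = 5.058
Star Q: d = 307 ly / 3.26 = 94.17 pc
Star Q: M = m − 5 log₁₀ d + 5 = 16.93 − 5·1.9739 + 5 = 12.060
ΔM = M_P − M_Q = 5.058 − (12.060) = -7.002; smaller M is more luminous → Star P.
L ratio = 10^(0.4 |ΔM|) = 10^2.801 = 632.4

Star P is more luminous, by a factor of 632.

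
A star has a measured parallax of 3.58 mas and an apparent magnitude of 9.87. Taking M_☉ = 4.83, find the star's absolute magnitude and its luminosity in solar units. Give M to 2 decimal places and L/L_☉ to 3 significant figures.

M ≈ 2.64; L/L_☉ ≈ 7.52

d = 1/p = 1000/3.58 mas = 279.3 pc
M = m − 5 log₁₀ d + 5 = 9.87 − 5·2.4461 + 5 = 2.639
M − M_☉ = 2.639 − 4.83 = -2.191
L/L_☉ = 10^(−0.4 × -2.191) = 7.520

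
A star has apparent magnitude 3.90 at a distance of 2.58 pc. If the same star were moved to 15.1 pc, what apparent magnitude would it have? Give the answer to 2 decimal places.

Flux ∝ 1/d², so Δm = 5 log₁₀(d₂/d₁) = 5 log₁₀(15.1/2.58) = 3.837
m₂ = m₁ + Δm = 3.90 + (3.837) = 7.737

m ≈ 7.74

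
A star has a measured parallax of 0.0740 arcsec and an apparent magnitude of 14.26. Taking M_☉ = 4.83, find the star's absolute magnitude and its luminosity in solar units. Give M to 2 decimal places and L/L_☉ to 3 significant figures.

M ≈ 13.61; L/L_☉ ≈ 3.09×10^-4

d = 1/p = 1/0.0740″ = 13.51 pc
M = m − 5 log₁₀ d + 5 = 14.26 − 5·1.1308 + 5 = 13.606
M − M_☉ = 13.606 − 4.83 = 8.776
L/L_☉ = 10^(−0.4 × 8.776) = 3.087×10^-4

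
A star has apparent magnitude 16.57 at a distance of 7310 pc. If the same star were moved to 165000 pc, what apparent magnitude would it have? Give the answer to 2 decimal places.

m ≈ 23.34

Flux ∝ 1/d², so Δm = 5 log₁₀(d₂/d₁) = 5 log₁₀(165000/7310) = 6.768
m₂ = m₁ + Δm = 16.57 + (6.768) = 23.338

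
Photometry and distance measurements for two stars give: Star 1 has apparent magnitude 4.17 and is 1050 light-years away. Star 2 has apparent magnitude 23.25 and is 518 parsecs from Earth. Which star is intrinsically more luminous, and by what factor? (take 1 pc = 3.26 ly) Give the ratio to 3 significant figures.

Star 1: d = 1050 ly / 3.26 = 322.1 pc
Star 1: M = m − 5 log₁₀ d + 5 = 4.17 − 5·2.5080 + 5 = -3.370
Star 2: M = m − 5 log₁₀ d + 5 = 23.25 − 5·2.7143 + 5 = 14.678
ΔM = M_1 − M_2 = -3.370 − (14.678) = -18.048; smaller M is more luminous → Star 1.
L ratio = 10^(0.4 |ΔM|) = 10^7.219 = 1.657×10^7

Star 1 is more luminous, by a factor of 1.66×10^7.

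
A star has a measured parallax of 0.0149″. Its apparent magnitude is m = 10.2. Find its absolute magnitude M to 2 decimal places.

d = 1/p = 1/0.0149″ = 67.11 pc
5 log₁₀(d/10 pc) = 5 log₁₀(67.11) − 5 = 4.134
M = m − 5 log₁₀(d/10) = 10.2 − 4.134 = 6.066

M ≈ 6.07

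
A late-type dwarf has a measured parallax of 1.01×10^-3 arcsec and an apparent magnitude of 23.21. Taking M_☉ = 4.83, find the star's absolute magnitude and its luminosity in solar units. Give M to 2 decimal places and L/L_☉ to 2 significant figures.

M ≈ 13.23; L/L_☉ ≈ 4.4×10^-4

d = 1/p = 1/1.01×10^-3″ = 990.1 pc
M = m − 5 log₁₀ d + 5 = 23.21 − 5·2.9957 + 5 = 13.232
M − M_☉ = 13.232 − 4.83 = 8.402
L/L_☉ = 10^(−0.4 × 8.402) = 4.359×10^-4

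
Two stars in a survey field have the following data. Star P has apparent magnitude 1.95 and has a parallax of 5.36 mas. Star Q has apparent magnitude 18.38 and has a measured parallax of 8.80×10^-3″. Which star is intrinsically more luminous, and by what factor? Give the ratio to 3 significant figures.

Star P is more luminous, by a factor of 1.01×10^7.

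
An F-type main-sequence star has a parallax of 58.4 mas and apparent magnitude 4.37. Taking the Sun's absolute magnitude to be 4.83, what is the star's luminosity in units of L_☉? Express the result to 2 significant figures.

d = 1/p = 1000/58.4 mas = 17.12 pc
M = m − 5 log₁₀ d + 5 = 4.37 − 5·1.2336 + 5 = 3.202
M − M_☉ = 3.202 − 4.83 = -1.628
L/L_☉ = 10^(−0.4 × -1.628) = 4.479

L/L_☉ ≈ 4.5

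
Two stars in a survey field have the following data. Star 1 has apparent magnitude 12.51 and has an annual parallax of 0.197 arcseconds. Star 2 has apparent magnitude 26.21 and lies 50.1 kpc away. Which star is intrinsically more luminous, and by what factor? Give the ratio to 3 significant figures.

Star 1: d = 1/p = 1/0.197″ = 5.076 pc
Star 1: M = m − 5 log₁₀ d + 5 = 12.51 − 5·0.7055 + 5 = 13.982
Star 2: d = 50.1 kpc = 50100 pc
Star 2: M = m − 5 log₁₀ d + 5 = 26.21 − 5·4.6998 + 5 = 7.711
ΔM = M_1 − M_2 = 13.982 − (7.711) = 6.272; smaller M is more luminous → Star 2.
L ratio = 10^(0.4 |ΔM|) = 10^2.509 = 322.6

Star 2 is more luminous, by a factor of 323.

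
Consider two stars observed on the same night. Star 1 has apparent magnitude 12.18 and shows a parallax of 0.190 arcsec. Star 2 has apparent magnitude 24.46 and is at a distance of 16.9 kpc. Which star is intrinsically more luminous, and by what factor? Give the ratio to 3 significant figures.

Star 1: d = 1/p = 1/0.190″ = 5.263 pc
Star 1: M = m − 5 log₁₀ d + 5 = 12.18 − 5·0.7212 + 5 = 13.574
Star 2: d = 16.9 kpc = 16900 pc
Star 2: M = m − 5 log₁₀ d + 5 = 24.46 − 5·4.2279 + 5 = 8.321
ΔM = M_1 − M_2 = 13.574 − (8.321) = 5.253; smaller M is more luminous → Star 2.
L ratio = 10^(0.4 |ΔM|) = 10^2.101 = 126.3

Star 2 is more luminous, by a factor of 126.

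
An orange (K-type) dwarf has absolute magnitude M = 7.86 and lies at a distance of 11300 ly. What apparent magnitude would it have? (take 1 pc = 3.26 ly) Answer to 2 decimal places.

m ≈ 20.56

d = 11300 ly / 3.26 = 3466 pc
m = M + 5 log₁₀ d − 5 = 7.86 + 5·3.5399 − 5 = 20.559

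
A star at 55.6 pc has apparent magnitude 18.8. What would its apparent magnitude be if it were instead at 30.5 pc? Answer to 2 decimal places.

m ≈ 17.50

Flux ∝ 1/d², so Δm = 5 log₁₀(d₂/d₁) = 5 log₁₀(30.5/55.6) = -1.304
m₂ = m₁ + Δm = 18.8 + (-1.304) = 17.496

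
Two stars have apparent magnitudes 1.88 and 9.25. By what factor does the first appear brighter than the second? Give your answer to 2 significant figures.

Magnitude difference = -7.37
Flux ratio = 10^(−0.4 Δm) = 10^(−0.4 × -7.37) = 10^2.948 = 887.2

890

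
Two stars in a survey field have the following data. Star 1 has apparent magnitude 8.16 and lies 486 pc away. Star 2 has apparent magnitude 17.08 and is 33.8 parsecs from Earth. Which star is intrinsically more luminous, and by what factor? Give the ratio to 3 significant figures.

Star 1: M = m − 5 log₁₀ d + 5 = 8.16 − 5·2.6866 + 5 = -0.273
Star 2: M = m − 5 log₁₀ d + 5 = 17.08 − 5·1.5289 + 5 = 14.435
ΔM = M_1 − M_2 = -0.273 − (14.435) = -14.709; smaller M is more luminous → Star 1.
L ratio = 10^(0.4 |ΔM|) = 10^5.883 = 764600

Star 1 is more luminous, by a factor of 765000.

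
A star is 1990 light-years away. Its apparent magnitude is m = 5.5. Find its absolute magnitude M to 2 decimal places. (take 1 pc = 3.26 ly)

d = 1990 ly / 3.26 = 610.4 pc
5 log₁₀(d/10 pc) = 5 log₁₀(610.4) − 5 = 8.928
M = m − 5 log₁₀(d/10) = 5.5 − 8.928 = -3.428

M ≈ -3.43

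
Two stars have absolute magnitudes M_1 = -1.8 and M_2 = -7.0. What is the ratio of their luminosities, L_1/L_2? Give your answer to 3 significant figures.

L_1/L_2 ≈ 8.32×10^-3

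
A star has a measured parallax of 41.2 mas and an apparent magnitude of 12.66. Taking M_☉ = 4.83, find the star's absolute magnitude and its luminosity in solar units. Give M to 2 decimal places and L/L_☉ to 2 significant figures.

d = 1/p = 1000/41.2 mas = 24.27 pc
M = m − 5 log₁₀ d + 5 = 12.66 − 5·1.3851 + 5 = 10.734
M − M_☉ = 10.734 − 4.83 = 5.904
L/L_☉ = 10^(−0.4 × 5.904) = 4.347×10^-3

M ≈ 10.73; L/L_☉ ≈ 4.3×10^-3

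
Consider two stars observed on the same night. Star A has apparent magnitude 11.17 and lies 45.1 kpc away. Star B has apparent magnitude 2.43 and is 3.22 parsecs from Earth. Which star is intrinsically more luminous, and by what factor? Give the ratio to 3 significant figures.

Star A is more luminous, by a factor of 62600.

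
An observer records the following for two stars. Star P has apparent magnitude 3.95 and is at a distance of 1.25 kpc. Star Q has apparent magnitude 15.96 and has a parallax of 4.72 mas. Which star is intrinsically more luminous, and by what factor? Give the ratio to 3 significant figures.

Star P is more luminous, by a factor of 2.22×10^6.

Star P: d = 1.25 kpc = 1250 pc
Star P: M = m − 5 log₁₀ d + 5 = 3.95 − 5·3.0969 + 5 = -6.535
Star Q: p = 4.72 mas = 4.72×10^-3″ → d = 1/p = 211.9 pc
Star Q: M = m − 5 log₁₀ d + 5 = 15.96 − 5·2.3261 + 5 = 9.330
ΔM = M_P − M_Q = -6.535 − (9.330) = -15.864; smaller M is more luminous → Star P.
L ratio = 10^(0.4 |ΔM|) = 10^6.346 = 2.217×10^6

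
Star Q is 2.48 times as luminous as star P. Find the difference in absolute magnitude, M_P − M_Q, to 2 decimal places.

Pogson: ΔM = −2.5 log₁₀(ratio) = −2.5 log₁₀(2.48) = −2.5 × 0.3945 = -0.986
Star Q is brighter so has the smaller magnitude: M_P − M_Q is positive.

M_P − M_Q ≈ 0.99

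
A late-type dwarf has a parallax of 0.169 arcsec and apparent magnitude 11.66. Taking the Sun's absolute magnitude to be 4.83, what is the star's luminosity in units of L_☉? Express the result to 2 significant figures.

d = 1/p = 1/0.169″ = 5.917 pc
M = m − 5 log₁₀ d + 5 = 11.66 − 5·0.7721 + 5 = 12.799
M − M_☉ = 12.799 − 4.83 = 7.969
L/L_☉ = 10^(−0.4 × 7.969) = 6.490×10^-4

L/L_☉ ≈ 6.5×10^-4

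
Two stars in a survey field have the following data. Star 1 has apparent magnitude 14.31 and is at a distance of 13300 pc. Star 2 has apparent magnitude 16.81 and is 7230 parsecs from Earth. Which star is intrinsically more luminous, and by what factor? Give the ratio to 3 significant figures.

Star 1 is more luminous, by a factor of 33.8.

Star 1: M = m − 5 log₁₀ d + 5 = 14.31 − 5·4.1239 + 5 = -1.309
Star 2: M = m − 5 log₁₀ d + 5 = 16.81 − 5·3.8591 + 5 = 2.514
ΔM = M_1 − M_2 = -1.309 − (2.514) = -3.824; smaller M is more luminous → Star 1.
L ratio = 10^(0.4 |ΔM|) = 10^1.529 = 33.84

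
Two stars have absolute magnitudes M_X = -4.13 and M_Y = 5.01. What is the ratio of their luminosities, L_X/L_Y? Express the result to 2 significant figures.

ΔM = M_X − M_Y = -9.14
L_X/L_Y = 10^(−0.4 ΔM) = 10^3.656 = 4529

L_X/L_Y ≈ 4500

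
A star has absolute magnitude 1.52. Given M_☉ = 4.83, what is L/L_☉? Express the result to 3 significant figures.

M − M_☉ = 1.52 − 4.83 = -3.310
L/L_☉ = 10^(−0.4 (M − M_☉)) = 10^1.324 = 21.09

L/L_☉ ≈ 21.1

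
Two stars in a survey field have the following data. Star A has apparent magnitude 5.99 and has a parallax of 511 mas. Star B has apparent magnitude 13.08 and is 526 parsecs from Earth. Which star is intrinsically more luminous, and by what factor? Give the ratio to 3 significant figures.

Star A: p = 511 mas = 0.511″ → d = 1/p = 1.957 pc
Star A: M = m − 5 log₁₀ d + 5 = 5.99 − 5·0.2916 + 5 = 9.532
Star B: M = m − 5 log₁₀ d + 5 = 13.08 − 5·2.7210 + 5 = 4.475
ΔM = M_A − M_B = 9.532 − (4.475) = 5.057; smaller M is more luminous → Star B.
L ratio = 10^(0.4 |ΔM|) = 10^2.023 = 105.4

Star B is more luminous, by a factor of 105.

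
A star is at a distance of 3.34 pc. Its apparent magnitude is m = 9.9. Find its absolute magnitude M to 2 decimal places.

M ≈ 12.28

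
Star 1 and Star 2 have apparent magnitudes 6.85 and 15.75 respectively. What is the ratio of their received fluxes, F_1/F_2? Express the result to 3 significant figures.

Magnitude difference = -8.90
Flux ratio = 10^(−0.4 Δm) = 10^(−0.4 × -8.90) = 10^3.560 = 3631

F_1/F_2 ≈ 3630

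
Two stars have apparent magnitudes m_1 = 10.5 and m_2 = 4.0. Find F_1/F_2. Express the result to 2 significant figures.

F_1/F_2 ≈ 2.5×10^-3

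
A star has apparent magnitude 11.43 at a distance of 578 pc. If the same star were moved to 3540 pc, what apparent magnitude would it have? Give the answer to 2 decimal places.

m ≈ 15.37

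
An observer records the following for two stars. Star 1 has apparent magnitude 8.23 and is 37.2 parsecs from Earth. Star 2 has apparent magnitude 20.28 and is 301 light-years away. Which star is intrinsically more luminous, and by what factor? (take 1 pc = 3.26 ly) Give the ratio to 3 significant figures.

Star 1: M = m − 5 log₁₀ d + 5 = 8.23 − 5·1.5705 + 5 = 5.377
Star 2: d = 301 ly / 3.26 = 92.33 pc
Star 2: M = m − 5 log₁₀ d + 5 = 20.28 − 5·1.9653 + 5 = 15.453
ΔM = M_1 − M_2 = 5.377 − (15.453) = -10.076; smaller M is more luminous → Star 1.
L ratio = 10^(0.4 |ΔM|) = 10^4.030 = 10720

Star 1 is more luminous, by a factor of 10700.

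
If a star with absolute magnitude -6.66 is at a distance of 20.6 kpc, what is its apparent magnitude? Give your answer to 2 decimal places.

d = 20.6 kpc = 20600 pc
m = M + 5 log₁₀ d − 5 = -6.66 + 5·4.3139 − 5 = 9.909

m ≈ 9.91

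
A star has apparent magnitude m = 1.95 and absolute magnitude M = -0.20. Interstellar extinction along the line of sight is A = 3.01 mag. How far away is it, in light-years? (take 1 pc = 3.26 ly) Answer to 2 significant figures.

d ≈ 22 ly

m − M = 5 log₁₀(d/10 pc) + A  ⇒  1.95 − (-0.20) − 3.01 = 5 log₁₀(d/10)
-0.860 = 5 log₁₀(d/10)
log₁₀ d = (m − M − A)/5 + 1 = 0.8280
d = 10^0.8280 = 6.730 pc
= 21.94 ly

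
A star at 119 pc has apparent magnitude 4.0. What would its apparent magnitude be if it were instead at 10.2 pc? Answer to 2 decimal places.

Flux ∝ 1/d², so Δm = 5 log₁₀(d₂/d₁) = 5 log₁₀(10.2/119) = -5.335
m₂ = m₁ + Δm = 4.0 + (-5.335) = -1.335

m ≈ -1.33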